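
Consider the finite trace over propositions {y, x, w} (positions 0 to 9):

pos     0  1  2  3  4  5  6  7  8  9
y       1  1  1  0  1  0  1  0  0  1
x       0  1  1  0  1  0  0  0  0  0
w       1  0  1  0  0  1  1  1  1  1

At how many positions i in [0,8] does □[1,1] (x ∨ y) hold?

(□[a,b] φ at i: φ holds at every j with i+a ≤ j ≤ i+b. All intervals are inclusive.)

5

Evaluate at each i in [0,8]:
  i=0: ✓ (all of [1,1])
  i=1: ✓ (all of [2,2])
  i=2: ✗ (fails at j=3)
  i=3: ✓ (all of [4,4])
  i=4: ✗ (fails at j=5)
  i=5: ✓ (all of [6,6])
  i=6: ✗ (fails at j=7)
  i=7: ✗ (fails at j=8)
  i=8: ✓ (all of [9,9])
Positions where it holds: {0, 1, 3, 5, 8} → 5.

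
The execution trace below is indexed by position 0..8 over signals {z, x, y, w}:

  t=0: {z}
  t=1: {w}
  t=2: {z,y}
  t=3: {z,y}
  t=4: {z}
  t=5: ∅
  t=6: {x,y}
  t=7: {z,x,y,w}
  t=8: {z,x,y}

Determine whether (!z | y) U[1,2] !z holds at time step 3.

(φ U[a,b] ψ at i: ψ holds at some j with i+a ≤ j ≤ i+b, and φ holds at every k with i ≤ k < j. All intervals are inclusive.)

Does not hold

Need some j in [4,5] with !z, and (!z | y) at every k in [3,j-1].
  j=4: !z false.
  j=5: !z holds, but (!z | y) fails at k=4 → not this j.
No j in the window works → until fails.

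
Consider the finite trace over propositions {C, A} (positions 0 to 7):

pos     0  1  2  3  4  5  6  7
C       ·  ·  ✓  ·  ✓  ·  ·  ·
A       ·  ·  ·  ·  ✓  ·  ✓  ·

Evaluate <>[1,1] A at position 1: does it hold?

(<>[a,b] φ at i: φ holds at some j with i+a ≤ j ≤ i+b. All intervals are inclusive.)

Check A at each j in [2,2]:
  j=2: false
No position in the window satisfies it → formula fails.

Does not hold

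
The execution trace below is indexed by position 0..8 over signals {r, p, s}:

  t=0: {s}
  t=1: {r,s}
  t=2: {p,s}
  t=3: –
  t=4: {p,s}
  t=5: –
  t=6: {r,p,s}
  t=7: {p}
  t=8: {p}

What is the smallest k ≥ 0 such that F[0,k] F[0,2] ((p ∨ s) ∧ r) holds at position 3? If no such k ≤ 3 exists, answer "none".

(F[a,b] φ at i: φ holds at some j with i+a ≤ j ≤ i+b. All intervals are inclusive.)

1

Scan j = 3,4,… for F[0,2] ((p ∨ s) ∧ r):
  j=3: fails
  j=4: holds
First hit at j=4, so smallest k = 4-3 = 1.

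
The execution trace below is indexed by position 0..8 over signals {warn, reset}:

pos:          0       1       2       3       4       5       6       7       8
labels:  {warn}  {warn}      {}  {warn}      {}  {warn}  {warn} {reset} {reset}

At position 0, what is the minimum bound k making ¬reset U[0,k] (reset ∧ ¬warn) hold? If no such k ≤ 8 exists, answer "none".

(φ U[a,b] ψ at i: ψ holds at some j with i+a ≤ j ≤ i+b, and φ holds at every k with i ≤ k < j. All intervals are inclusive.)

7

Need earliest j ≥ 0 with (reset ∧ ¬warn), and ¬reset at every k in [0,j-1].
  j=0: rhs fails.
  j=1: rhs fails.
  j=2: rhs fails.
  j=3: rhs fails.
  j=4: rhs fails.
  j=5: rhs fails.
  j=6: rhs fails.
  j=7: rhs holds; lhs holds on [0,6]. k = 7.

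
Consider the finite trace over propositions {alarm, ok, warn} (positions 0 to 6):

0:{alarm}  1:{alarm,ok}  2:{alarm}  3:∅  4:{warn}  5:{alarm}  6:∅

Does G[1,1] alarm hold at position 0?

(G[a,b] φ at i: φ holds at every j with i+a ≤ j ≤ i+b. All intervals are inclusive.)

Yes

Check alarm at every j in [1,1]:
  j=1: true
All positions satisfy it → formula holds.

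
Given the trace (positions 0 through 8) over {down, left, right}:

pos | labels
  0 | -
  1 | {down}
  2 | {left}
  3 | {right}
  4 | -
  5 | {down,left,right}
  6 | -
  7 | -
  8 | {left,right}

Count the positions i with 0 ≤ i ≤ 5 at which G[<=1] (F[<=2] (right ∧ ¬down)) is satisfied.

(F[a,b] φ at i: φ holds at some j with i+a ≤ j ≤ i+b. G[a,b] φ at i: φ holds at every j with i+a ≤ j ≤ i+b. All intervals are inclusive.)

2

Evaluate at each i in [0,5]:
  i=0: ✗ (fails at j=0)
  i=1: ✓ (all of [1,2])
  i=2: ✓ (all of [2,3])
  i=3: ✗ (fails at j=4)
  i=4: ✗ (fails at j=4)
  i=5: ✗ (fails at j=5)
Positions where it holds: {1, 2} → 2.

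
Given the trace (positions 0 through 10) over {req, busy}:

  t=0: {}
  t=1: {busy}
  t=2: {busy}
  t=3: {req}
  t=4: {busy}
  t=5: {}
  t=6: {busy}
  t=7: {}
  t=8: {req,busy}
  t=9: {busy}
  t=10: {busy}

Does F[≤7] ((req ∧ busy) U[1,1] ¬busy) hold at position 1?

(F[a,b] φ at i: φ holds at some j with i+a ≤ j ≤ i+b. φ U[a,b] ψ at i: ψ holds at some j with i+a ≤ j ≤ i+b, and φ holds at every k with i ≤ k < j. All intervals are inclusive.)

No

Check ((req ∧ busy) U[1,1] ¬busy) at each j in [1,8]:
  j=1: fails
  j=2: fails
  j=3: fails
  j=4: fails
  j=5: fails
  j=6: fails
  j=7: fails
  j=8: fails
No position in the window satisfies it → formula fails.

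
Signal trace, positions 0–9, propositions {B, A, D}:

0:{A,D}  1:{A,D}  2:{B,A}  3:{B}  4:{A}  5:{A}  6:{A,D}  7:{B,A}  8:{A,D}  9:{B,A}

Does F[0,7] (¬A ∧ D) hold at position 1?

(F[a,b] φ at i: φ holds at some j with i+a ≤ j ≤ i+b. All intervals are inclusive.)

No

Check (¬A ∧ D) at each j in [1,8]:
  j=1: false
  j=2: false
  j=3: false
  j=4: false
  j=5: false
  j=6: false
  j=7: false
  j=8: false
No position in the window satisfies it → formula fails.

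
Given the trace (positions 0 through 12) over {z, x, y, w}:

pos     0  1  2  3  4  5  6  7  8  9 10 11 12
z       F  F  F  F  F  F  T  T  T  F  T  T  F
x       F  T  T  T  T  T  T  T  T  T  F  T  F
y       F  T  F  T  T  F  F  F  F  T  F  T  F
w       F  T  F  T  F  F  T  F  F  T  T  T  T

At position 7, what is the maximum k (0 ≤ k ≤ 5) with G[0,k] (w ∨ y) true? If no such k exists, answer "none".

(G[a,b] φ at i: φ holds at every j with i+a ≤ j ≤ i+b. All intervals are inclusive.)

(w ∨ y) must hold from j=7 onward; find where it first fails.
  j=7: fails → no k works.

none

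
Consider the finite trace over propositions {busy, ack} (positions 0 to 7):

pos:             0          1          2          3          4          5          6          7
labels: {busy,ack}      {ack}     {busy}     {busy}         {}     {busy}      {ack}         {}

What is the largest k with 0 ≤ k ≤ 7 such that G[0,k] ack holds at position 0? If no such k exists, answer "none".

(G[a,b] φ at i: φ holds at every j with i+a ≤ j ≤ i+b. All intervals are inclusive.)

ack must hold from j=0 onward; find where it first fails.
  j=0: holds
  j=1: holds
  j=2: fails
Holds on [0,1], so largest k = 1.

1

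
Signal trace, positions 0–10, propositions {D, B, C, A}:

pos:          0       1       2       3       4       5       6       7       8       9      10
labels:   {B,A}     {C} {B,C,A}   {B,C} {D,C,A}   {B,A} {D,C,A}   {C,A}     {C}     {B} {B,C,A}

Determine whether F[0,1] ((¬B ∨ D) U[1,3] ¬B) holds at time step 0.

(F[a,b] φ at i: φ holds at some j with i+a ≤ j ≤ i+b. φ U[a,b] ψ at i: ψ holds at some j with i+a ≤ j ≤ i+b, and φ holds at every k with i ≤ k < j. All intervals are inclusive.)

Check ((¬B ∨ D) U[1,3] ¬B) at each j in [0,1]:
  j=0: fails
  j=1: fails
No position in the window satisfies it → formula fails.

False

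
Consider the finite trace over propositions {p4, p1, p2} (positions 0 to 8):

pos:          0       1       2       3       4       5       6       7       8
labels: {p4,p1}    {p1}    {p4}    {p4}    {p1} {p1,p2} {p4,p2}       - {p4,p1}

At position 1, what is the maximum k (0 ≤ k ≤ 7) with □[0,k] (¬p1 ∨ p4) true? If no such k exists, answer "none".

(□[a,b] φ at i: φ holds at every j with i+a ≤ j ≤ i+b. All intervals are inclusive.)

(¬p1 ∨ p4) must hold from j=1 onward; find where it first fails.
  j=1: fails → no k works.

none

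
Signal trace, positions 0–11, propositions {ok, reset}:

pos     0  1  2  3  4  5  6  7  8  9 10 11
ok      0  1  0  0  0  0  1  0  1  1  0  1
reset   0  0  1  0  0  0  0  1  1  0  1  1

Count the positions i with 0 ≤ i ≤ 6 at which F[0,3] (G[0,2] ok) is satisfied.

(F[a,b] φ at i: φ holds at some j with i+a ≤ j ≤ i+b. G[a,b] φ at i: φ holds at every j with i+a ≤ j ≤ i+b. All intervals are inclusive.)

Evaluate at each i in [0,6]:
  i=0: ✗ (none in [0,3])
  i=1: ✗ (none in [1,4])
  i=2: ✗ (none in [2,5])
  i=3: ✗ (none in [3,6])
  i=4: ✗ (none in [4,7])
  i=5: ✗ (none in [5,8])
  i=6: ✗ (none in [6,9])
Positions where it holds: {} → 0.

0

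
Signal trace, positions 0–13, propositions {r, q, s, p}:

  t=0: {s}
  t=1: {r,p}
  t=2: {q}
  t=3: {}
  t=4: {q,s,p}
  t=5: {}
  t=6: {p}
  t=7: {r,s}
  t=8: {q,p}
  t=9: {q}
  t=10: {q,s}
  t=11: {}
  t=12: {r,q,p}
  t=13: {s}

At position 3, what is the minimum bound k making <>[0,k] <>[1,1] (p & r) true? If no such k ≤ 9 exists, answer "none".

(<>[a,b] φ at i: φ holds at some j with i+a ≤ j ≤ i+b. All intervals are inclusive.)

Scan j = 3,4,… for <>[1,1] (p & r):
  j=3: fails
  j=4: fails
  j=5: fails
  j=6: fails
  j=7: fails
  j=8: fails
  j=9: fails
  j=10: fails
  j=11: holds
First hit at j=11, so smallest k = 11-3 = 8.

8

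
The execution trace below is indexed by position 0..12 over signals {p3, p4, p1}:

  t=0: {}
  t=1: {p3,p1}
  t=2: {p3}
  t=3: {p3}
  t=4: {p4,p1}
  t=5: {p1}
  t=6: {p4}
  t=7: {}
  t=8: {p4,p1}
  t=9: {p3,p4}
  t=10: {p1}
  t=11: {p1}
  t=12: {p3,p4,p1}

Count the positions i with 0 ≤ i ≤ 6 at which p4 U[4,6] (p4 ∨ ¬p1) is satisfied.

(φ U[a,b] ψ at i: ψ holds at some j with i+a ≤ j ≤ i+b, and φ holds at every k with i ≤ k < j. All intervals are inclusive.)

Evaluate at each i in [0,6]:
  i=0: ✗ (lhs fails at k=0 before rhs at j=4)
  i=1: ✗ (lhs fails at k=1 before rhs at j=6)
  i=2: ✗ (lhs fails at k=2 before rhs at j=6)
  i=3: ✗ (lhs fails at k=3 before rhs at j=7)
  i=4: ✗ (lhs fails at k=5 before rhs at j=8)
  i=5: ✗ (lhs fails at k=5 before rhs at j=9)
  i=6: ✗ (lhs fails at k=7 before rhs at j=12)
Positions where it holds: {} → 0.

0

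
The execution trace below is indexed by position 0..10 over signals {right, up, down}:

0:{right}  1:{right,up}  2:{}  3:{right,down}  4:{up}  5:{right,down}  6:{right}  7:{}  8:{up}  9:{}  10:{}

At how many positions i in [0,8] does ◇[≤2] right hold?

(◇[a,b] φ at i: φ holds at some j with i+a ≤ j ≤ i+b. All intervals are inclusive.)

7

Evaluate at each i in [0,8]:
  i=0: ✓ (witness j=0)
  i=1: ✓ (witness j=1)
  i=2: ✓ (witness j=3)
  i=3: ✓ (witness j=3)
  i=4: ✓ (witness j=5)
  i=5: ✓ (witness j=5)
  i=6: ✓ (witness j=6)
  i=7: ✗ (none in [7,9])
  i=8: ✗ (none in [8,10])
Positions where it holds: {0, 1, 2, 3, 4, 5, 6} → 7.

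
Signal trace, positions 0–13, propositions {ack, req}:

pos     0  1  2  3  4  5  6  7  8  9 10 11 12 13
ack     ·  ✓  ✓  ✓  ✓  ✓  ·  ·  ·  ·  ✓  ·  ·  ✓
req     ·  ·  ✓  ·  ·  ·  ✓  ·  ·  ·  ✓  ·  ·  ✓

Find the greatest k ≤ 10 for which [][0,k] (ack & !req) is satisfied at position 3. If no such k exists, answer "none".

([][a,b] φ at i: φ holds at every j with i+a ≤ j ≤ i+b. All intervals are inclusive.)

(ack & !req) must hold from j=3 onward; find where it first fails.
  j=3: holds
  j=4: holds
  j=5: holds
  j=6: fails
Holds on [3,5], so largest k = 2.

2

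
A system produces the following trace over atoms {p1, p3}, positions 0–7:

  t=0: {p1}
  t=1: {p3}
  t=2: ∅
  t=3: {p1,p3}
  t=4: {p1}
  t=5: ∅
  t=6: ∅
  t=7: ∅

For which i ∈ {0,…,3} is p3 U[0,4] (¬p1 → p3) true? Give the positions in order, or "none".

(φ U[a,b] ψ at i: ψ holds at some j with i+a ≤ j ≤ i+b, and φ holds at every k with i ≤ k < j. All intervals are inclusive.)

0, 1, 3

Evaluate at each i in [0,3]:
  i=0: ✓ (rhs at j=0)
  i=1: ✓ (rhs at j=1)
  i=2: ✗ (lhs fails at k=2 before rhs at j=3)
  i=3: ✓ (rhs at j=3)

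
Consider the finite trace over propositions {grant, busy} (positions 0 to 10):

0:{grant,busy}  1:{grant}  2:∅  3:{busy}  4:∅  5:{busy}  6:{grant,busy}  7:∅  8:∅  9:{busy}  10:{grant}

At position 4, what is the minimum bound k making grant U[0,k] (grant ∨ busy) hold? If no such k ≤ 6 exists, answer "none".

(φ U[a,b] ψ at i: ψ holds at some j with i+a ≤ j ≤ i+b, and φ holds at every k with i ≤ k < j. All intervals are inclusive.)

none

Need earliest j ≥ 4 with (grant ∨ busy), and grant at every k in [4,j-1].
  j=4: rhs fails.
  j=5: rhs holds but lhs fails at k=4.
  j=6: rhs holds but lhs fails at k=4.
  j=7: rhs fails.
  j=8: rhs fails.
  j=9: rhs holds but lhs fails at k=4.
  j=10: rhs holds but lhs fails at k=4.
No witness within the range → none.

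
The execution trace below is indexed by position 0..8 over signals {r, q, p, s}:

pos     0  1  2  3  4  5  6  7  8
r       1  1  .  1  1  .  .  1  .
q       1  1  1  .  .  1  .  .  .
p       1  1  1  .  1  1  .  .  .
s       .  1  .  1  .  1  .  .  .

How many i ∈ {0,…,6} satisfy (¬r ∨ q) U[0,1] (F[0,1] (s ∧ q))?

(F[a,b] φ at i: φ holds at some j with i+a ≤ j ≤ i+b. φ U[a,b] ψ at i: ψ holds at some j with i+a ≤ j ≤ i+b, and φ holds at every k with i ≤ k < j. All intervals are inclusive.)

Evaluate at each i in [0,6]:
  i=0: ✓ (rhs at j=0)
  i=1: ✓ (rhs at j=1)
  i=2: ✗ (no rhs in [2,3])
  i=3: ✗ (lhs fails at k=3 before rhs at j=4)
  i=4: ✓ (rhs at j=4)
  i=5: ✓ (rhs at j=5)
  i=6: ✗ (no rhs in [6,7])
Positions where it holds: {0, 1, 4, 5} → 4.

4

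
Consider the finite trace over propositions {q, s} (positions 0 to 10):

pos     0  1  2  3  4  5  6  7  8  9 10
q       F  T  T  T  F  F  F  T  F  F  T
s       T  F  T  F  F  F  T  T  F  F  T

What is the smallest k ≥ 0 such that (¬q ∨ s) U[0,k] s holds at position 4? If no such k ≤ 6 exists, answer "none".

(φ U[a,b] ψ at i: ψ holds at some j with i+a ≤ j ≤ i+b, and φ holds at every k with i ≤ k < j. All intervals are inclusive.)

2

Need earliest j ≥ 4 with s, and (¬q ∨ s) at every k in [4,j-1].
  j=4: rhs fails.
  j=5: rhs fails.
  j=6: rhs holds; lhs holds on [4,5]. k = 2.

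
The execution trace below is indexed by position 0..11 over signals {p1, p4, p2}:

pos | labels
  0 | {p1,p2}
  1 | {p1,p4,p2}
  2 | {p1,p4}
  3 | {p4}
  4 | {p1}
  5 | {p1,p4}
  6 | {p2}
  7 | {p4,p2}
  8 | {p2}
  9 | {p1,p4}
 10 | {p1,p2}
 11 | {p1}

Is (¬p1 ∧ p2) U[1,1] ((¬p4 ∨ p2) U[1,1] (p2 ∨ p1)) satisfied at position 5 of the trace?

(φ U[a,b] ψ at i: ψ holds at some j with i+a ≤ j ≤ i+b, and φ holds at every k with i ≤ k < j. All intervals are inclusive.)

Need some j in [6,6] with ((¬p4 ∨ p2) U[1,1] (p2 ∨ p1)), and (¬p1 ∧ p2) at every k in [5,j-1].
  j=6: ((¬p4 ∨ p2) U[1,1] (p2 ∨ p1)) holds, but (¬p1 ∧ p2) fails at k=5 → not this j.
No j in the window works → until fails.

Does not hold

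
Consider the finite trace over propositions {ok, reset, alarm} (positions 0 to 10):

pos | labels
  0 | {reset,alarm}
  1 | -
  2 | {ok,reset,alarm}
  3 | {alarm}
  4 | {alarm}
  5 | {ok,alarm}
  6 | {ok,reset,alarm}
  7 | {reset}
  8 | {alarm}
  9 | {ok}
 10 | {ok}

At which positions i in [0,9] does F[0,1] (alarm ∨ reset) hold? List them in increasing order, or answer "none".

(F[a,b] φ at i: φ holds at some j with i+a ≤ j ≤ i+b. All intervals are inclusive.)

Evaluate at each i in [0,9]:
  i=0: ✓ (witness j=0)
  i=1: ✓ (witness j=2)
  i=2: ✓ (witness j=2)
  i=3: ✓ (witness j=3)
  i=4: ✓ (witness j=4)
  i=5: ✓ (witness j=5)
  i=6: ✓ (witness j=6)
  i=7: ✓ (witness j=7)
  i=8: ✓ (witness j=8)
  i=9: ✗ (none in [9,10])

0, 1, 2, 3, 4, 5, 6, 7, 8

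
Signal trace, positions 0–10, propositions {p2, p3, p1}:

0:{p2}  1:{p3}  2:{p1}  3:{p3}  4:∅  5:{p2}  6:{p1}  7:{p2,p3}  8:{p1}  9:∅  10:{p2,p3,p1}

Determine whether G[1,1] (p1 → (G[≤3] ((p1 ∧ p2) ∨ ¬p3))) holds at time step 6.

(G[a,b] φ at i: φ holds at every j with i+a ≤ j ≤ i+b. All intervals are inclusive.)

Check (p1 → (G[≤3] ((p1 ∧ p2) ∨ ¬p3))) at every j in [7,7]:
  j=7: antecedent false → ✓
All positions satisfy it → formula holds.

True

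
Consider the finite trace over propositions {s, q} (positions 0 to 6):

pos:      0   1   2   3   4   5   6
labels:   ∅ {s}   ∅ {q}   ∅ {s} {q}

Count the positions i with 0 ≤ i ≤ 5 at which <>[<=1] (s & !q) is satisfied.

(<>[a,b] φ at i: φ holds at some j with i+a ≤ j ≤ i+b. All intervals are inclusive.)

Evaluate at each i in [0,5]:
  i=0: ✓ (witness j=1)
  i=1: ✓ (witness j=1)
  i=2: ✗ (none in [2,3])
  i=3: ✗ (none in [3,4])
  i=4: ✓ (witness j=5)
  i=5: ✓ (witness j=5)
Positions where it holds: {0, 1, 4, 5} → 4.

4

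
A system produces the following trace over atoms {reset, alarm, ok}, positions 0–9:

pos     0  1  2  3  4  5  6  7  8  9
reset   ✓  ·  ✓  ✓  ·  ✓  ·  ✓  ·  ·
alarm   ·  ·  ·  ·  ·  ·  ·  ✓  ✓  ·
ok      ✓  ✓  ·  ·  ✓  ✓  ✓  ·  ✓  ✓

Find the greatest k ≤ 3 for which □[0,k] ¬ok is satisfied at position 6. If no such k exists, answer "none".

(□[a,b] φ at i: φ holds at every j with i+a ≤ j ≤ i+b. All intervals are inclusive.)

none

¬ok must hold from j=6 onward; find where it first fails.
  j=6: fails → no k works.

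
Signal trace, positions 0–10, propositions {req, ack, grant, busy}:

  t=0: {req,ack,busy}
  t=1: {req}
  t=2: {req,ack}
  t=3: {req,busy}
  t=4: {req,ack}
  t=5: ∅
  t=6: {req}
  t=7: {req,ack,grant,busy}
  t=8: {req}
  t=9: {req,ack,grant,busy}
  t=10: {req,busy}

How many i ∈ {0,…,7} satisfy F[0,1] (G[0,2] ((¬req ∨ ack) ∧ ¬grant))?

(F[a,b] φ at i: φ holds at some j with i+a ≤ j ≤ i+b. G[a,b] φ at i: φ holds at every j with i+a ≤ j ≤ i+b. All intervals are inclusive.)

Evaluate at each i in [0,7]:
  i=0: ✗ (none in [0,1])
  i=1: ✗ (none in [1,2])
  i=2: ✗ (none in [2,3])
  i=3: ✗ (none in [3,4])
  i=4: ✗ (none in [4,5])
  i=5: ✗ (none in [5,6])
  i=6: ✗ (none in [6,7])
  i=7: ✗ (none in [7,8])
Positions where it holds: {} → 0.

0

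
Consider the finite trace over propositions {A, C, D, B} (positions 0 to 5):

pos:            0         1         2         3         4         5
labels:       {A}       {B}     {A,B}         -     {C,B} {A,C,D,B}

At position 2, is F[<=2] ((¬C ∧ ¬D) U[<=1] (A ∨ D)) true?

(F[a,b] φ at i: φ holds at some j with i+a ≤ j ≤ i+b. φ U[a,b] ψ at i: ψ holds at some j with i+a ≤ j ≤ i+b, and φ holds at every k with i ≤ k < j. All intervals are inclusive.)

True

Check ((¬C ∧ ¬D) U[<=1] (A ∨ D)) at each j in [2,4]:
  j=2: holds
  j=3: fails
  j=4: fails
Found at j=2 → formula holds.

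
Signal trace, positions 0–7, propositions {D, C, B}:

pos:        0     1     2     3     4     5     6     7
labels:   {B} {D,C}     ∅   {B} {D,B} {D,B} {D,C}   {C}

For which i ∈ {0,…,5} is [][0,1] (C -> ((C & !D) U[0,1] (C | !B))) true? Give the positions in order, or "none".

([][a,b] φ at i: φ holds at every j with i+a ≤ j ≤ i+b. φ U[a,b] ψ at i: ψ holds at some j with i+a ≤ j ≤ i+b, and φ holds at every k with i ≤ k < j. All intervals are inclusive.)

0, 1, 2, 3, 4, 5

Evaluate at each i in [0,5]:
  i=0: ✓ (all of [0,1])
  i=1: ✓ (all of [1,2])
  i=2: ✓ (all of [2,3])
  i=3: ✓ (all of [3,4])
  i=4: ✓ (all of [4,5])
  i=5: ✓ (all of [5,6])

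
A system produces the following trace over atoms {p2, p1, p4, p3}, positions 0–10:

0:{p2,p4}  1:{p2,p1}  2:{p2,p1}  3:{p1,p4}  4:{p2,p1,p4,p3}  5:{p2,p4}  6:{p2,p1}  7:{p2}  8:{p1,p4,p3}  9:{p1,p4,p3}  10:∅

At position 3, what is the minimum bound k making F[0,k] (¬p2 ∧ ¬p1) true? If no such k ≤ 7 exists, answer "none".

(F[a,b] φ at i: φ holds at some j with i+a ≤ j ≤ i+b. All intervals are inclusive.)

7

Scan j = 3,4,… for (¬p2 ∧ ¬p1):
  j=3: fails
  j=4: fails
  j=5: fails
  j=6: fails
  j=7: fails
  j=8: fails
  j=9: fails
  j=10: holds
First hit at j=10, so smallest k = 10-3 = 7.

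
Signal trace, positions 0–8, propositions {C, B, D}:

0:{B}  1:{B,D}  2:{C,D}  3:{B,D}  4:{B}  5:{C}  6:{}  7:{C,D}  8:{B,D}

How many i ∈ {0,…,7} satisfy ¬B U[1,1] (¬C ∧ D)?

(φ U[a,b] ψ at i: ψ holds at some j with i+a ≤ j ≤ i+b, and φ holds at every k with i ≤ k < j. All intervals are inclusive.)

Evaluate at each i in [0,7]:
  i=0: ✗ (lhs fails at k=0 before rhs at j=1)
  i=1: ✗ (no rhs in [2,2])
  i=2: ✓ (rhs at j=3; lhs holds on [2,2])
  i=3: ✗ (no rhs in [4,4])
  i=4: ✗ (no rhs in [5,5])
  i=5: ✗ (no rhs in [6,6])
  i=6: ✗ (no rhs in [7,7])
  i=7: ✓ (rhs at j=8; lhs holds on [7,7])
Positions where it holds: {2, 7} → 2.

2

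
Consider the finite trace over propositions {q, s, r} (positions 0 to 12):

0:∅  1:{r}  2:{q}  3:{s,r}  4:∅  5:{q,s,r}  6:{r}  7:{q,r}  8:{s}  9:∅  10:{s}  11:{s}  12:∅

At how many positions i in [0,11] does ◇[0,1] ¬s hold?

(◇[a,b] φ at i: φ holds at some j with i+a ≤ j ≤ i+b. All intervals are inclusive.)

Evaluate at each i in [0,11]:
  i=0: ✓ (witness j=0)
  i=1: ✓ (witness j=1)
  i=2: ✓ (witness j=2)
  i=3: ✓ (witness j=4)
  i=4: ✓ (witness j=4)
  i=5: ✓ (witness j=6)
  i=6: ✓ (witness j=6)
  i=7: ✓ (witness j=7)
  i=8: ✓ (witness j=9)
  i=9: ✓ (witness j=9)
  i=10: ✗ (none in [10,11])
  i=11: ✓ (witness j=12)
Positions where it holds: {0, 1, 2, 3, 4, 5, 6, 7, 8, 9, 11} → 11.

11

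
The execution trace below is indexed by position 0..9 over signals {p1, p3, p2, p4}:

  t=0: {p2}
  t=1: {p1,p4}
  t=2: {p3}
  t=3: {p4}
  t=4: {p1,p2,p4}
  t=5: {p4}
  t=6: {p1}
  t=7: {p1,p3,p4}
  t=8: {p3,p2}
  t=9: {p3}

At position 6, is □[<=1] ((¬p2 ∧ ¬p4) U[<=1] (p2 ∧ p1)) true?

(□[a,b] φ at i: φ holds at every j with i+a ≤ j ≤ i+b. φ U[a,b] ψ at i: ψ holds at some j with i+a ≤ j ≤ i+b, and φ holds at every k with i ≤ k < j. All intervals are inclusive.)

Check ((¬p2 ∧ ¬p4) U[<=1] (p2 ∧ p1)) at every j in [6,7]:
  j=6: fails
  j=7: fails
Fails at j=6 → formula fails.

Does not hold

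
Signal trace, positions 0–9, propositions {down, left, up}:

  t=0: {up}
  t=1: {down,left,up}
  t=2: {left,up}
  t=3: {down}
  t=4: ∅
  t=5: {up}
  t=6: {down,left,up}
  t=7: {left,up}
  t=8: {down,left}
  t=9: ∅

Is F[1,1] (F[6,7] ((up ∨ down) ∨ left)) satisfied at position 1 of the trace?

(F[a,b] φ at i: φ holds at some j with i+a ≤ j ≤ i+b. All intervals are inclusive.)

Check F[6,7] ((up ∨ down) ∨ left) at each j in [2,2]:
  j=2: holds (witness at 8)
Found at j=2 → formula holds.

Yes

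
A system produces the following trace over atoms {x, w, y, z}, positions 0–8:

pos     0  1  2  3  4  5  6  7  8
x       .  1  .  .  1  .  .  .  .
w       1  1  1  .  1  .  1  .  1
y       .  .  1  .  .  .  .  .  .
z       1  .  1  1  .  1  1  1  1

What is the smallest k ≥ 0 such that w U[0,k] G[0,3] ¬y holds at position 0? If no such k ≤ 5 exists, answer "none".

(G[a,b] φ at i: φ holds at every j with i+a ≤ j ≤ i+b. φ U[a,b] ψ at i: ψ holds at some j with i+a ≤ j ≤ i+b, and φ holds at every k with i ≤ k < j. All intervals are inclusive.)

3

Need earliest j ≥ 0 with G[0,3] ¬y, and w at every k in [0,j-1].
  j=0: rhs fails.
  j=1: rhs fails.
  j=2: rhs fails.
  j=3: rhs holds; lhs holds on [0,2]. k = 3.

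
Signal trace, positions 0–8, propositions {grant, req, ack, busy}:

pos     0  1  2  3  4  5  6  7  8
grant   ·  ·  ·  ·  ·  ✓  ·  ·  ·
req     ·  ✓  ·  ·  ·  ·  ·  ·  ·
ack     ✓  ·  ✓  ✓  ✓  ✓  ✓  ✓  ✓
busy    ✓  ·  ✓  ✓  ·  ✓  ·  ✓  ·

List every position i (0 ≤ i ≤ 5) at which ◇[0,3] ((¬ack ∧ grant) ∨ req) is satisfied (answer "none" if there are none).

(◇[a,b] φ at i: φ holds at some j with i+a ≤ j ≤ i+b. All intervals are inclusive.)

0, 1

Evaluate at each i in [0,5]:
  i=0: ✓ (witness j=1)
  i=1: ✓ (witness j=1)
  i=2: ✗ (none in [2,5])
  i=3: ✗ (none in [3,6])
  i=4: ✗ (none in [4,7])
  i=5: ✗ (none in [5,8])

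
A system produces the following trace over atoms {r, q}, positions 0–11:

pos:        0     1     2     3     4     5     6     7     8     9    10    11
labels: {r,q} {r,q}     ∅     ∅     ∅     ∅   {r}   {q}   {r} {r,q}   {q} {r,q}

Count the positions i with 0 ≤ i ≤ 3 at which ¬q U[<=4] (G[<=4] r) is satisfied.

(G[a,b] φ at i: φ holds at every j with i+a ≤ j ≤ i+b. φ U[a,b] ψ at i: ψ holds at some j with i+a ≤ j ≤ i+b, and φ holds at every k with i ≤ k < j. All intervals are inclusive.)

0

Evaluate at each i in [0,3]:
  i=0: ✗ (no rhs in [0,4])
  i=1: ✗ (no rhs in [1,5])
  i=2: ✗ (no rhs in [2,6])
  i=3: ✗ (no rhs in [3,7])
Positions where it holds: {} → 0.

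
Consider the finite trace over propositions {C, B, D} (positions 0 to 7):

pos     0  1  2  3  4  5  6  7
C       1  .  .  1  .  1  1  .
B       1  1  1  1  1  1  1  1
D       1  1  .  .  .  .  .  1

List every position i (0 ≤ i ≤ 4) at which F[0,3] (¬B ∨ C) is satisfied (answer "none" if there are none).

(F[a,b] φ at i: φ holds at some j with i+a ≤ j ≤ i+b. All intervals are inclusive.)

Evaluate at each i in [0,4]:
  i=0: ✓ (witness j=0)
  i=1: ✓ (witness j=3)
  i=2: ✓ (witness j=3)
  i=3: ✓ (witness j=3)
  i=4: ✓ (witness j=5)

0, 1, 2, 3, 4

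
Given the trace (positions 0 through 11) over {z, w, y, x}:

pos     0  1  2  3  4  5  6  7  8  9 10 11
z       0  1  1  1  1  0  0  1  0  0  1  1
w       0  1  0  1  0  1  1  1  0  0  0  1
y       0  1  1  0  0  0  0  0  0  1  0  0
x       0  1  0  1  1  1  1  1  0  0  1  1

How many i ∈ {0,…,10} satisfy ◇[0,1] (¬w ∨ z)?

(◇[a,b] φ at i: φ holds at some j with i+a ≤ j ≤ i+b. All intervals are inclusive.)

Evaluate at each i in [0,10]:
  i=0: ✓ (witness j=0)
  i=1: ✓ (witness j=1)
  i=2: ✓ (witness j=2)
  i=3: ✓ (witness j=3)
  i=4: ✓ (witness j=4)
  i=5: ✗ (none in [5,6])
  i=6: ✓ (witness j=7)
  i=7: ✓ (witness j=7)
  i=8: ✓ (witness j=8)
  i=9: ✓ (witness j=9)
  i=10: ✓ (witness j=10)
Positions where it holds: {0, 1, 2, 3, 4, 6, 7, 8, 9, 10} → 10.

10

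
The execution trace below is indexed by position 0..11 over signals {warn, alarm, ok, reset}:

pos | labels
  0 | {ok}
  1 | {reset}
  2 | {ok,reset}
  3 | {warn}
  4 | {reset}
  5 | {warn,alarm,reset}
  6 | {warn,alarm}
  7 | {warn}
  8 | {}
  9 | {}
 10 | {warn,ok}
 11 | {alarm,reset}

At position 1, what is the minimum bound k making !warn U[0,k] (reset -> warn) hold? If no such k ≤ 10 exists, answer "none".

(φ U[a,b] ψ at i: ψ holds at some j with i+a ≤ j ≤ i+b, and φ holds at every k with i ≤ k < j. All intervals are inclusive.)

Need earliest j ≥ 1 with (reset -> warn), and !warn at every k in [1,j-1].
  j=1: rhs fails.
  j=2: rhs fails.
  j=3: rhs holds; lhs holds on [1,2]. k = 2.

2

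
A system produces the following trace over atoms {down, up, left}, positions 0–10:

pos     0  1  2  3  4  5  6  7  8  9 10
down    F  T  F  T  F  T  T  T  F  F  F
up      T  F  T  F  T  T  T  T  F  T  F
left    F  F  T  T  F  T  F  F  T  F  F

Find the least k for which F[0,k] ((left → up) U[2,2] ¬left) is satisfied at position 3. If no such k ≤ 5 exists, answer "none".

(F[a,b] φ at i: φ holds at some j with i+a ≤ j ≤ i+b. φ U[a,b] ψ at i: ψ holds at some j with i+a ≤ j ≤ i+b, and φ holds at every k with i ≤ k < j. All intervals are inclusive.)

1

Scan j = 3,4,… for ((left → up) U[2,2] ¬left):
  j=3: fails
  j=4: holds
First hit at j=4, so smallest k = 4-3 = 1.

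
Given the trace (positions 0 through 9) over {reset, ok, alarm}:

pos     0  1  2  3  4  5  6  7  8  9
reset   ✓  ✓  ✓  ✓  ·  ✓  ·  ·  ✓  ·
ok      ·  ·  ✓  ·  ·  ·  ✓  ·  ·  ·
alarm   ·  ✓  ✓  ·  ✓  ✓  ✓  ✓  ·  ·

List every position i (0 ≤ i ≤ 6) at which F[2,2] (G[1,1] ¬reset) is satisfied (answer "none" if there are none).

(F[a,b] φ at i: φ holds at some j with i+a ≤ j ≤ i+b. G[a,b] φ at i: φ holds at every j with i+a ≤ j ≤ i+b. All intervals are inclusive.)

Evaluate at each i in [0,6]:
  i=0: ✗ (none in [2,2])
  i=1: ✓ (witness j=3)
  i=2: ✗ (none in [4,4])
  i=3: ✓ (witness j=5)
  i=4: ✓ (witness j=6)
  i=5: ✗ (none in [7,7])
  i=6: ✓ (witness j=8)

1, 3, 4, 6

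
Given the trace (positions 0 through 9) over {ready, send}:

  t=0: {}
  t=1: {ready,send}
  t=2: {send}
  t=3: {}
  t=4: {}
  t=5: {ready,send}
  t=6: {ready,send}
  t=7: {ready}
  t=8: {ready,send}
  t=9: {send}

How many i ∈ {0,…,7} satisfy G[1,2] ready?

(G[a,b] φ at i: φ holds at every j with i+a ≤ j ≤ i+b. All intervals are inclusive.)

Evaluate at each i in [0,7]:
  i=0: ✗ (fails at j=2)
  i=1: ✗ (fails at j=2)
  i=2: ✗ (fails at j=3)
  i=3: ✗ (fails at j=4)
  i=4: ✓ (all of [5,6])
  i=5: ✓ (all of [6,7])
  i=6: ✓ (all of [7,8])
  i=7: ✗ (fails at j=9)
Positions where it holds: {4, 5, 6} → 3.

3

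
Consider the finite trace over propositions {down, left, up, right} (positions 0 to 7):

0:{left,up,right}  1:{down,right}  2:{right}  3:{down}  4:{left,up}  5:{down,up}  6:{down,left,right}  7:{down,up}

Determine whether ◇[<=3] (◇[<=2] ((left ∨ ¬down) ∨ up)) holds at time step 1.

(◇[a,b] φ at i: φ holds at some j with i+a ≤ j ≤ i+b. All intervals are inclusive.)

Yes

Check ◇[<=2] ((left ∨ ¬down) ∨ up) at each j in [1,4]:
  j=1: holds (witness at 2)
  j=2: holds (witness at 2)
  j=3: holds (witness at 4)
  j=4: holds (witness at 4)
Found at j=1 → formula holds.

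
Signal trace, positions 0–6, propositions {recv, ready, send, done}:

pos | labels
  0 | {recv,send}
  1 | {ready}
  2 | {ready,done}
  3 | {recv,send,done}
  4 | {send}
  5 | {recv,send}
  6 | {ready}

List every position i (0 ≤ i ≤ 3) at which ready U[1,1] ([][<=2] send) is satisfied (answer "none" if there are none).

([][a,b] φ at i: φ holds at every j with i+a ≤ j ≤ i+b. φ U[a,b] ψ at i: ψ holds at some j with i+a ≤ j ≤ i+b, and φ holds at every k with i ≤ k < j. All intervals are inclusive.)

2

Evaluate at each i in [0,3]:
  i=0: ✗ (no rhs in [1,1])
  i=1: ✗ (no rhs in [2,2])
  i=2: ✓ (rhs at j=3; lhs holds on [2,2])
  i=3: ✗ (no rhs in [4,4])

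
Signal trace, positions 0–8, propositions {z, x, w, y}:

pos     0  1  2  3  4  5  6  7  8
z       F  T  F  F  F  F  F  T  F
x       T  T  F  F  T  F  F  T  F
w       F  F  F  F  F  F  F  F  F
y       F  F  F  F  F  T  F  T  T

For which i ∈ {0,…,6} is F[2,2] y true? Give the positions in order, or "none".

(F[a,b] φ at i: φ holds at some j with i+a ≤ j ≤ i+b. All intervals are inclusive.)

3, 5, 6

Evaluate at each i in [0,6]:
  i=0: ✗ (none in [2,2])
  i=1: ✗ (none in [3,3])
  i=2: ✗ (none in [4,4])
  i=3: ✓ (witness j=5)
  i=4: ✗ (none in [6,6])
  i=5: ✓ (witness j=7)
  i=6: ✓ (witness j=8)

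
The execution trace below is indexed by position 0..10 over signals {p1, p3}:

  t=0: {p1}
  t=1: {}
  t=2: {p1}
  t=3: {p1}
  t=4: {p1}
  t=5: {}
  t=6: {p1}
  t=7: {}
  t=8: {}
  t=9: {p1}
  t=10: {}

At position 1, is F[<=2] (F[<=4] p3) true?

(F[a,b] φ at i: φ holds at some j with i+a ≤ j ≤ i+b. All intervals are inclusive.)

Check F[<=4] p3 at each j in [1,3]:
  j=1: fails (none in [1,5])
  j=2: fails (none in [2,6])
  j=3: fails (none in [3,7])
No position in the window satisfies it → formula fails.

No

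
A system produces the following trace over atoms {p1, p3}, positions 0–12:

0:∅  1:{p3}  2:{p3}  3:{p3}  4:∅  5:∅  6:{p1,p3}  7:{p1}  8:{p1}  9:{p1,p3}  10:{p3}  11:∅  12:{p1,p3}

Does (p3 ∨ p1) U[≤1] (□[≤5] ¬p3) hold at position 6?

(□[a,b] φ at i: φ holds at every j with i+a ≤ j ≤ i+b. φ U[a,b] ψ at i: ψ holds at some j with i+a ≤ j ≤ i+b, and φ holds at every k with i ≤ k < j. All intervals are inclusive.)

Need some j in [6,7] with □[≤5] ¬p3, and (p3 ∨ p1) at every k in [6,j-1].
  j=6: □[≤5] ¬p3 — fails at 6.
  j=7: □[≤5] ¬p3 — fails at 9.
No j in the window works → until fails.

No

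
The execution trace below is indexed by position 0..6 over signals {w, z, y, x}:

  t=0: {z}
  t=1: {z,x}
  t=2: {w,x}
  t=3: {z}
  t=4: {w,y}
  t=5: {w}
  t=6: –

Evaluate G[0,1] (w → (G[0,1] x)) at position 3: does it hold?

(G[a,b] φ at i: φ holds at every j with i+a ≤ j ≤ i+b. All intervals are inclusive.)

Check (w → (G[0,1] x)) at every j in [3,4]:
  j=3: antecedent false → ✓
  j=4: antecedent true; consequent fails at 4 → ✗
Fails at j=4 → formula fails.

False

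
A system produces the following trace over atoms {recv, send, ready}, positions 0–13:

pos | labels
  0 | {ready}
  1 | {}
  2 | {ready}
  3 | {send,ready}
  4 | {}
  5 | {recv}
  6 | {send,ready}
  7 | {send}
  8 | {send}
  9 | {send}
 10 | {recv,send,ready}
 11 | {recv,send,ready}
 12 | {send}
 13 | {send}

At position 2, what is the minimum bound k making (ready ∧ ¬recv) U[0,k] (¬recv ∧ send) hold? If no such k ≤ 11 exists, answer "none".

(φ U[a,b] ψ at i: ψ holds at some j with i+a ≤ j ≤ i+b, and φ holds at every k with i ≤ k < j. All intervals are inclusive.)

Need earliest j ≥ 2 with (¬recv ∧ send), and (ready ∧ ¬recv) at every k in [2,j-1].
  j=2: rhs fails.
  j=3: rhs holds; lhs holds on [2,2]. k = 1.

1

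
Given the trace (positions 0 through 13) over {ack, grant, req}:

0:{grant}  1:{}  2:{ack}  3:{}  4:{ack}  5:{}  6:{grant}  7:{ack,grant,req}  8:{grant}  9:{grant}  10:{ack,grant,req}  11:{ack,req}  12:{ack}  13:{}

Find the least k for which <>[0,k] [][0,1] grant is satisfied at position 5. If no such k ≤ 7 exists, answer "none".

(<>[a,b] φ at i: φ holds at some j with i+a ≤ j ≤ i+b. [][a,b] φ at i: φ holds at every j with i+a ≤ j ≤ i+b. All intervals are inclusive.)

1

Scan j = 5,6,… for [][0,1] grant:
  j=5: fails
  j=6: holds
First hit at j=6, so smallest k = 6-5 = 1.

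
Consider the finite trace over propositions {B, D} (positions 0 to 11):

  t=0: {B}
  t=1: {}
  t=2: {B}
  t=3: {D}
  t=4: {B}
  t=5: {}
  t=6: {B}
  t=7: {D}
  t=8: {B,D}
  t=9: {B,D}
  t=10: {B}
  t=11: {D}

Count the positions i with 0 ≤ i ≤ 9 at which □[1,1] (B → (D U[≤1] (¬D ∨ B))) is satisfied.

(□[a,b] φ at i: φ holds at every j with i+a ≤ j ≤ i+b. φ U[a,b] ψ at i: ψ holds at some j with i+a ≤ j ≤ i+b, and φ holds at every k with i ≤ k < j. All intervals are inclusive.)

Evaluate at each i in [0,9]:
  i=0: ✓ (all of [1,1])
  i=1: ✓ (all of [2,2])
  i=2: ✓ (all of [3,3])
  i=3: ✓ (all of [4,4])
  i=4: ✓ (all of [5,5])
  i=5: ✓ (all of [6,6])
  i=6: ✓ (all of [7,7])
  i=7: ✓ (all of [8,8])
  i=8: ✓ (all of [9,9])
  i=9: ✓ (all of [10,10])
Positions where it holds: {0, 1, 2, 3, 4, 5, 6, 7, 8, 9} → 10.

10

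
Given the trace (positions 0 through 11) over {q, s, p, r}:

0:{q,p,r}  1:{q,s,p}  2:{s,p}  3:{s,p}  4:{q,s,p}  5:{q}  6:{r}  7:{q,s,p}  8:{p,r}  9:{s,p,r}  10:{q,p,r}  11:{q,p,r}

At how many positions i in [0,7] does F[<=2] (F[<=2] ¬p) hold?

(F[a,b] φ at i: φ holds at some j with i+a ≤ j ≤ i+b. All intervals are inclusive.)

6

Evaluate at each i in [0,7]:
  i=0: ✗ (none in [0,2])
  i=1: ✓ (witness j=3)
  i=2: ✓ (witness j=3)
  i=3: ✓ (witness j=3)
  i=4: ✓ (witness j=4)
  i=5: ✓ (witness j=5)
  i=6: ✓ (witness j=6)
  i=7: ✗ (none in [7,9])
Positions where it holds: {1, 2, 3, 4, 5, 6} → 6.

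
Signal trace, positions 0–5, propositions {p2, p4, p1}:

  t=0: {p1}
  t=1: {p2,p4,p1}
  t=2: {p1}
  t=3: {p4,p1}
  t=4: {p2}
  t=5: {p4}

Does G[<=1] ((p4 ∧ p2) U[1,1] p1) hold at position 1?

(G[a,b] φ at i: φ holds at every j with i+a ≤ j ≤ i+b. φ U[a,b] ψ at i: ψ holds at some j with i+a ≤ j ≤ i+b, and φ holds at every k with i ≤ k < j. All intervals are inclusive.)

Check ((p4 ∧ p2) U[1,1] p1) at every j in [1,2]:
  j=1: holds
  j=2: fails
Fails at j=2 → formula fails.

No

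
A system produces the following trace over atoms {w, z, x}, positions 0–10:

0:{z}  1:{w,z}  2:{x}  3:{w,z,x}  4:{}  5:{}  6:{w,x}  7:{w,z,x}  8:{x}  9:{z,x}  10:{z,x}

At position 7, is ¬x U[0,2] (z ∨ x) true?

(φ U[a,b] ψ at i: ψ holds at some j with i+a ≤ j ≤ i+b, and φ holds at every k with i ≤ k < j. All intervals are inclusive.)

Holds

Need some j in [7,9] with (z ∨ x), and ¬x at every k in [7,j-1].
  j=7: (z ∨ x) holds; no prefix to check → satisfied.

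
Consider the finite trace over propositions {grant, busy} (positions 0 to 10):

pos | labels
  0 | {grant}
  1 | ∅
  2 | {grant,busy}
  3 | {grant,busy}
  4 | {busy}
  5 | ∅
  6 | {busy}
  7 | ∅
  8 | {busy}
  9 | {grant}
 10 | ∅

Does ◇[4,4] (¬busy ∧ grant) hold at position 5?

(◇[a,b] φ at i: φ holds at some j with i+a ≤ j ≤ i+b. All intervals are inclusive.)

Check (¬busy ∧ grant) at each j in [9,9]:
  j=9: true
Found at j=9 → formula holds.

True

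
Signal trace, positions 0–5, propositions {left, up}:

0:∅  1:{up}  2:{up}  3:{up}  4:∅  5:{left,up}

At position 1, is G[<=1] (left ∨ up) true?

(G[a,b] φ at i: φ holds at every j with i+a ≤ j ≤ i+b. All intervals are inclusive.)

Check (left ∨ up) at every j in [1,2]:
  j=1: true
  j=2: true
All positions satisfy it → formula holds.

True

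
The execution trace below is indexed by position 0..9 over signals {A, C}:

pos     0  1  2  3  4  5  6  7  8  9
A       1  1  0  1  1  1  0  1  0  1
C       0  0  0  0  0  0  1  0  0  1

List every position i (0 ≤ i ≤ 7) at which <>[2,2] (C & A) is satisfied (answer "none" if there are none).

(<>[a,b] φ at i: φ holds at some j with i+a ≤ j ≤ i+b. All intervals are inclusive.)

Evaluate at each i in [0,7]:
  i=0: ✗ (none in [2,2])
  i=1: ✗ (none in [3,3])
  i=2: ✗ (none in [4,4])
  i=3: ✗ (none in [5,5])
  i=4: ✗ (none in [6,6])
  i=5: ✗ (none in [7,7])
  i=6: ✗ (none in [8,8])
  i=7: ✓ (witness j=9)

7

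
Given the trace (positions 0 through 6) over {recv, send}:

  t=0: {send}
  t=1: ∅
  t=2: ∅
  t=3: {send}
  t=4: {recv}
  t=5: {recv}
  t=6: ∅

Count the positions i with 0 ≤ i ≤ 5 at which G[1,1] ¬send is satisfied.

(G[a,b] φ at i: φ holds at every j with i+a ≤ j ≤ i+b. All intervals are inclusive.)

5

Evaluate at each i in [0,5]:
  i=0: ✓ (all of [1,1])
  i=1: ✓ (all of [2,2])
  i=2: ✗ (fails at j=3)
  i=3: ✓ (all of [4,4])
  i=4: ✓ (all of [5,5])
  i=5: ✓ (all of [6,6])
Positions where it holds: {0, 1, 3, 4, 5} → 5.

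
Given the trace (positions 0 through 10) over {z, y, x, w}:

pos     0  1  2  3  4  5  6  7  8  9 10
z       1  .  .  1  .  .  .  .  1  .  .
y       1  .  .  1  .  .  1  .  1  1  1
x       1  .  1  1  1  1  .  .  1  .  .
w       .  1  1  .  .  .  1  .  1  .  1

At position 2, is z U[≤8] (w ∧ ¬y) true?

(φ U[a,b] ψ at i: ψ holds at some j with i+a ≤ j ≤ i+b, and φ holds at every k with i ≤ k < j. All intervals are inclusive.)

Need some j in [2,10] with (w ∧ ¬y), and z at every k in [2,j-1].
  j=2: (w ∧ ¬y) holds; no prefix to check → satisfied.

Holds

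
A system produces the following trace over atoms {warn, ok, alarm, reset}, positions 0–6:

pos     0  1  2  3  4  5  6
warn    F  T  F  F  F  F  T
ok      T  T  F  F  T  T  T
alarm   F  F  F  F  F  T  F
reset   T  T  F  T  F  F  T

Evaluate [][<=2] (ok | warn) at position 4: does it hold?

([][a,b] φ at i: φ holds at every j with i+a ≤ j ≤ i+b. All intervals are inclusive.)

Check (ok | warn) at every j in [4,6]:
  j=4: true
  j=5: true
  j=6: true
All positions satisfy it → formula holds.

Holds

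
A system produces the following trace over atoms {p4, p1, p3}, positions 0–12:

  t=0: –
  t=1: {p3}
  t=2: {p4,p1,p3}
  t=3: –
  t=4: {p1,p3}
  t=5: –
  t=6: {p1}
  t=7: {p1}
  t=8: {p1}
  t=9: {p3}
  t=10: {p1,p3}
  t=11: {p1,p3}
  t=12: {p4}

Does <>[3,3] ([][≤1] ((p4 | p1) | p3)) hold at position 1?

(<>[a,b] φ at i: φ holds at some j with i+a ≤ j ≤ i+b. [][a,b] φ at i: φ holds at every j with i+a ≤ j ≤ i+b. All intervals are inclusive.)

Check [][≤1] ((p4 | p1) | p3) at each j in [4,4]:
  j=4: fails at 5
No position in the window satisfies it → formula fails.

No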